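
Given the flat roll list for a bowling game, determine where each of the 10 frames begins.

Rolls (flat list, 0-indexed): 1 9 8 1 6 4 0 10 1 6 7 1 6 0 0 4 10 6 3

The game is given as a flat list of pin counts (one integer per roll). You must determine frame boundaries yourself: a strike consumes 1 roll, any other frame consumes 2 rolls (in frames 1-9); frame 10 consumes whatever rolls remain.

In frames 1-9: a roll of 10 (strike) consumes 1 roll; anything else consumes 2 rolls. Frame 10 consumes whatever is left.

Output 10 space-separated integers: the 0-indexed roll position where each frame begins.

Answer: 0 2 4 6 8 10 12 14 16 17

Derivation:
Frame 1 starts at roll index 0: rolls=1,9 (sum=10), consumes 2 rolls
Frame 2 starts at roll index 2: rolls=8,1 (sum=9), consumes 2 rolls
Frame 3 starts at roll index 4: rolls=6,4 (sum=10), consumes 2 rolls
Frame 4 starts at roll index 6: rolls=0,10 (sum=10), consumes 2 rolls
Frame 5 starts at roll index 8: rolls=1,6 (sum=7), consumes 2 rolls
Frame 6 starts at roll index 10: rolls=7,1 (sum=8), consumes 2 rolls
Frame 7 starts at roll index 12: rolls=6,0 (sum=6), consumes 2 rolls
Frame 8 starts at roll index 14: rolls=0,4 (sum=4), consumes 2 rolls
Frame 9 starts at roll index 16: roll=10 (strike), consumes 1 roll
Frame 10 starts at roll index 17: 2 remaining rolls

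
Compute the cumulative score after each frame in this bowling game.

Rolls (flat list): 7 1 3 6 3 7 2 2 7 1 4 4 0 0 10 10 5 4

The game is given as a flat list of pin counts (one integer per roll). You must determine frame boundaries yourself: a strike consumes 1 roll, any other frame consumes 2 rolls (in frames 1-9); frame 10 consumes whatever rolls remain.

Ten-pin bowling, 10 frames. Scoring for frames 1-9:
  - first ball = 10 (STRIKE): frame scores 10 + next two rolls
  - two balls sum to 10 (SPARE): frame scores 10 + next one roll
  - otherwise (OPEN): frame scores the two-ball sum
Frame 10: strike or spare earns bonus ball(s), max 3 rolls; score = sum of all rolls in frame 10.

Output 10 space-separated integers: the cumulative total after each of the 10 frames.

Frame 1: OPEN (7+1=8). Cumulative: 8
Frame 2: OPEN (3+6=9). Cumulative: 17
Frame 3: SPARE (3+7=10). 10 + next roll (2) = 12. Cumulative: 29
Frame 4: OPEN (2+2=4). Cumulative: 33
Frame 5: OPEN (7+1=8). Cumulative: 41
Frame 6: OPEN (4+4=8). Cumulative: 49
Frame 7: OPEN (0+0=0). Cumulative: 49
Frame 8: STRIKE. 10 + next two rolls (10+5) = 25. Cumulative: 74
Frame 9: STRIKE. 10 + next two rolls (5+4) = 19. Cumulative: 93
Frame 10: OPEN. Sum of all frame-10 rolls (5+4) = 9. Cumulative: 102

Answer: 8 17 29 33 41 49 49 74 93 102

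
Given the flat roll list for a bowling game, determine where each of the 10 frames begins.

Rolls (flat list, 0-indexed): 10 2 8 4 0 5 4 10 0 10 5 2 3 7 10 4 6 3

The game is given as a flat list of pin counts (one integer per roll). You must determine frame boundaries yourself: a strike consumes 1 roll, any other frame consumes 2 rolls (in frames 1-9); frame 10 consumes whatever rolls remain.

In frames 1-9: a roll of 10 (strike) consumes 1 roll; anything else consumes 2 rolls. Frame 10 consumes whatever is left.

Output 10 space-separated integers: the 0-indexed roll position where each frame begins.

Answer: 0 1 3 5 7 8 10 12 14 15

Derivation:
Frame 1 starts at roll index 0: roll=10 (strike), consumes 1 roll
Frame 2 starts at roll index 1: rolls=2,8 (sum=10), consumes 2 rolls
Frame 3 starts at roll index 3: rolls=4,0 (sum=4), consumes 2 rolls
Frame 4 starts at roll index 5: rolls=5,4 (sum=9), consumes 2 rolls
Frame 5 starts at roll index 7: roll=10 (strike), consumes 1 roll
Frame 6 starts at roll index 8: rolls=0,10 (sum=10), consumes 2 rolls
Frame 7 starts at roll index 10: rolls=5,2 (sum=7), consumes 2 rolls
Frame 8 starts at roll index 12: rolls=3,7 (sum=10), consumes 2 rolls
Frame 9 starts at roll index 14: roll=10 (strike), consumes 1 roll
Frame 10 starts at roll index 15: 3 remaining rolls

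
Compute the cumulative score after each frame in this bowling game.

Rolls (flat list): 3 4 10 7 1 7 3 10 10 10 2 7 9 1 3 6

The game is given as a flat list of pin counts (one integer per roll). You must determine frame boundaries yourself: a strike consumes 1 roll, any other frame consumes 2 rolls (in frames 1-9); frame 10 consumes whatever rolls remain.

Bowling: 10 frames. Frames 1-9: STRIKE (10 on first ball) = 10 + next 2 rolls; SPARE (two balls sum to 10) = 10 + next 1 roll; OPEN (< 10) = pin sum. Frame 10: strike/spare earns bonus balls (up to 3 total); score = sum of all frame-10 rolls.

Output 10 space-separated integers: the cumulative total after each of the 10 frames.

Frame 1: OPEN (3+4=7). Cumulative: 7
Frame 2: STRIKE. 10 + next two rolls (7+1) = 18. Cumulative: 25
Frame 3: OPEN (7+1=8). Cumulative: 33
Frame 4: SPARE (7+3=10). 10 + next roll (10) = 20. Cumulative: 53
Frame 5: STRIKE. 10 + next two rolls (10+10) = 30. Cumulative: 83
Frame 6: STRIKE. 10 + next two rolls (10+2) = 22. Cumulative: 105
Frame 7: STRIKE. 10 + next two rolls (2+7) = 19. Cumulative: 124
Frame 8: OPEN (2+7=9). Cumulative: 133
Frame 9: SPARE (9+1=10). 10 + next roll (3) = 13. Cumulative: 146
Frame 10: OPEN. Sum of all frame-10 rolls (3+6) = 9. Cumulative: 155

Answer: 7 25 33 53 83 105 124 133 146 155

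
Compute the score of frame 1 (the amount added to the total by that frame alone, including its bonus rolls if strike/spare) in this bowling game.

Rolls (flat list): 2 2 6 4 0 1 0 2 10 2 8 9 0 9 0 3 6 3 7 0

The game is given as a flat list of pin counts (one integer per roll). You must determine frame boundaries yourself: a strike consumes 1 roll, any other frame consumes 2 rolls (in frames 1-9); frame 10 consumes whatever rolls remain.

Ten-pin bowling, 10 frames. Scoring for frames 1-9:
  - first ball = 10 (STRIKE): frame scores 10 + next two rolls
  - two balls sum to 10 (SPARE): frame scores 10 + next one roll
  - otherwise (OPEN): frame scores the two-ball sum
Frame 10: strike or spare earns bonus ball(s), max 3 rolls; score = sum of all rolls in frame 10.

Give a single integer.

Frame 1: OPEN (2+2=4). Cumulative: 4
Frame 2: SPARE (6+4=10). 10 + next roll (0) = 10. Cumulative: 14
Frame 3: OPEN (0+1=1). Cumulative: 15

Answer: 4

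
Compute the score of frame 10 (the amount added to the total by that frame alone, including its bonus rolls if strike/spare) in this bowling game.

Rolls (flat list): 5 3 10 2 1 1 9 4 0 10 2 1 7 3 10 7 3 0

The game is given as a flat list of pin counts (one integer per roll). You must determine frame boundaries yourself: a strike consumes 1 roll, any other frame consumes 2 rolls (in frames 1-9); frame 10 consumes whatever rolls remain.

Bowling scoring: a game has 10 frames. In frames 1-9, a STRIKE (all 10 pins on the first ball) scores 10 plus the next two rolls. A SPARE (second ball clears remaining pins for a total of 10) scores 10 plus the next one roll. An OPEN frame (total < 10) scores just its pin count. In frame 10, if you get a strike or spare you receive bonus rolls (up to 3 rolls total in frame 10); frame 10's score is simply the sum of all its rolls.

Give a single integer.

Answer: 10

Derivation:
Frame 1: OPEN (5+3=8). Cumulative: 8
Frame 2: STRIKE. 10 + next two rolls (2+1) = 13. Cumulative: 21
Frame 3: OPEN (2+1=3). Cumulative: 24
Frame 4: SPARE (1+9=10). 10 + next roll (4) = 14. Cumulative: 38
Frame 5: OPEN (4+0=4). Cumulative: 42
Frame 6: STRIKE. 10 + next two rolls (2+1) = 13. Cumulative: 55
Frame 7: OPEN (2+1=3). Cumulative: 58
Frame 8: SPARE (7+3=10). 10 + next roll (10) = 20. Cumulative: 78
Frame 9: STRIKE. 10 + next two rolls (7+3) = 20. Cumulative: 98
Frame 10: SPARE. Sum of all frame-10 rolls (7+3+0) = 10. Cumulative: 108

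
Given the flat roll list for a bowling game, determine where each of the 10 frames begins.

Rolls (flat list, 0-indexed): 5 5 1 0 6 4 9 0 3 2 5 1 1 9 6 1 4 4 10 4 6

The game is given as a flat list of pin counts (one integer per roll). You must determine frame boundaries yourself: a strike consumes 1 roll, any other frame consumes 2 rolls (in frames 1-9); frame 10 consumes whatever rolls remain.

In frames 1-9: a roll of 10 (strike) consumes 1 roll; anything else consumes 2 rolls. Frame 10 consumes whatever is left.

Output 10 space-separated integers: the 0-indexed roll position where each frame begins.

Answer: 0 2 4 6 8 10 12 14 16 18

Derivation:
Frame 1 starts at roll index 0: rolls=5,5 (sum=10), consumes 2 rolls
Frame 2 starts at roll index 2: rolls=1,0 (sum=1), consumes 2 rolls
Frame 3 starts at roll index 4: rolls=6,4 (sum=10), consumes 2 rolls
Frame 4 starts at roll index 6: rolls=9,0 (sum=9), consumes 2 rolls
Frame 5 starts at roll index 8: rolls=3,2 (sum=5), consumes 2 rolls
Frame 6 starts at roll index 10: rolls=5,1 (sum=6), consumes 2 rolls
Frame 7 starts at roll index 12: rolls=1,9 (sum=10), consumes 2 rolls
Frame 8 starts at roll index 14: rolls=6,1 (sum=7), consumes 2 rolls
Frame 9 starts at roll index 16: rolls=4,4 (sum=8), consumes 2 rolls
Frame 10 starts at roll index 18: 3 remaining rolls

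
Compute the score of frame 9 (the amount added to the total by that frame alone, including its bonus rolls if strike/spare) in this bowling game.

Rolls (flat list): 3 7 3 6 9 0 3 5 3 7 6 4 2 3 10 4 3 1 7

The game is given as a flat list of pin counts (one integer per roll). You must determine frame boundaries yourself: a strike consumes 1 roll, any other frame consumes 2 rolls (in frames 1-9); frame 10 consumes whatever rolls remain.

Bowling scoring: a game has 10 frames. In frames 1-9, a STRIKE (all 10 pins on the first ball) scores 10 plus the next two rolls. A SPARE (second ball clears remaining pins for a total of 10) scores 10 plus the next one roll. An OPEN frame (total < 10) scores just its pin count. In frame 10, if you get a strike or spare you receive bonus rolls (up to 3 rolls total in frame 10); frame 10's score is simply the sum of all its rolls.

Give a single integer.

Frame 1: SPARE (3+7=10). 10 + next roll (3) = 13. Cumulative: 13
Frame 2: OPEN (3+6=9). Cumulative: 22
Frame 3: OPEN (9+0=9). Cumulative: 31
Frame 4: OPEN (3+5=8). Cumulative: 39
Frame 5: SPARE (3+7=10). 10 + next roll (6) = 16. Cumulative: 55
Frame 6: SPARE (6+4=10). 10 + next roll (2) = 12. Cumulative: 67
Frame 7: OPEN (2+3=5). Cumulative: 72
Frame 8: STRIKE. 10 + next two rolls (4+3) = 17. Cumulative: 89
Frame 9: OPEN (4+3=7). Cumulative: 96
Frame 10: OPEN. Sum of all frame-10 rolls (1+7) = 8. Cumulative: 104

Answer: 7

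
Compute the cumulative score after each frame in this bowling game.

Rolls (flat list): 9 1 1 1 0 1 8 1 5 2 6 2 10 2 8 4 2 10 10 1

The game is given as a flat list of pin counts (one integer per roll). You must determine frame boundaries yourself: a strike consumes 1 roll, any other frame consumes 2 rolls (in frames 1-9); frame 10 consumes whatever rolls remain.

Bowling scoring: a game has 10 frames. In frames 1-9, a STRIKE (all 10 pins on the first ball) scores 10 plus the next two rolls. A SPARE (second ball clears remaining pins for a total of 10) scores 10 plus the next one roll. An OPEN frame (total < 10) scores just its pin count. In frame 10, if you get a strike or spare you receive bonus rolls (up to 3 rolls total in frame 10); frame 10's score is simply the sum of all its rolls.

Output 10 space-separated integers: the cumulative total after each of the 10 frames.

Answer: 11 13 14 23 30 38 58 72 78 99

Derivation:
Frame 1: SPARE (9+1=10). 10 + next roll (1) = 11. Cumulative: 11
Frame 2: OPEN (1+1=2). Cumulative: 13
Frame 3: OPEN (0+1=1). Cumulative: 14
Frame 4: OPEN (8+1=9). Cumulative: 23
Frame 5: OPEN (5+2=7). Cumulative: 30
Frame 6: OPEN (6+2=8). Cumulative: 38
Frame 7: STRIKE. 10 + next two rolls (2+8) = 20. Cumulative: 58
Frame 8: SPARE (2+8=10). 10 + next roll (4) = 14. Cumulative: 72
Frame 9: OPEN (4+2=6). Cumulative: 78
Frame 10: STRIKE. Sum of all frame-10 rolls (10+10+1) = 21. Cumulative: 99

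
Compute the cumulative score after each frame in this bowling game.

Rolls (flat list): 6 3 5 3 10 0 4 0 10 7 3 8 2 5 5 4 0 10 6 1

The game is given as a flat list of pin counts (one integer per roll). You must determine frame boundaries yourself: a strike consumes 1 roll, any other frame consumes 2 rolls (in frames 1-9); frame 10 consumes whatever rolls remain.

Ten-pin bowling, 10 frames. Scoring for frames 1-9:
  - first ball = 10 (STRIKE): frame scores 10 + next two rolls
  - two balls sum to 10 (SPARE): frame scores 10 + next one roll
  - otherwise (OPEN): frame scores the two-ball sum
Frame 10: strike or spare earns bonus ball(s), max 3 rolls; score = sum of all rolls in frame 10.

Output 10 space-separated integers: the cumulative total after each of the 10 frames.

Answer: 9 17 31 35 52 70 85 99 103 120

Derivation:
Frame 1: OPEN (6+3=9). Cumulative: 9
Frame 2: OPEN (5+3=8). Cumulative: 17
Frame 3: STRIKE. 10 + next two rolls (0+4) = 14. Cumulative: 31
Frame 4: OPEN (0+4=4). Cumulative: 35
Frame 5: SPARE (0+10=10). 10 + next roll (7) = 17. Cumulative: 52
Frame 6: SPARE (7+3=10). 10 + next roll (8) = 18. Cumulative: 70
Frame 7: SPARE (8+2=10). 10 + next roll (5) = 15. Cumulative: 85
Frame 8: SPARE (5+5=10). 10 + next roll (4) = 14. Cumulative: 99
Frame 9: OPEN (4+0=4). Cumulative: 103
Frame 10: STRIKE. Sum of all frame-10 rolls (10+6+1) = 17. Cumulative: 120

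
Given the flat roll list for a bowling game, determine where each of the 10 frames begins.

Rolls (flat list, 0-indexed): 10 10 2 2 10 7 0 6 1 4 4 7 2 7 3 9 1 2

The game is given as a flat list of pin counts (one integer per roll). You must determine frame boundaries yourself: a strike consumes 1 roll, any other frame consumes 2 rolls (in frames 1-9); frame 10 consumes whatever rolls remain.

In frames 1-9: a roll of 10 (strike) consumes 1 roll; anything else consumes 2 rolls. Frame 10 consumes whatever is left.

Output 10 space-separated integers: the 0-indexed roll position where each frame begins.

Frame 1 starts at roll index 0: roll=10 (strike), consumes 1 roll
Frame 2 starts at roll index 1: roll=10 (strike), consumes 1 roll
Frame 3 starts at roll index 2: rolls=2,2 (sum=4), consumes 2 rolls
Frame 4 starts at roll index 4: roll=10 (strike), consumes 1 roll
Frame 5 starts at roll index 5: rolls=7,0 (sum=7), consumes 2 rolls
Frame 6 starts at roll index 7: rolls=6,1 (sum=7), consumes 2 rolls
Frame 7 starts at roll index 9: rolls=4,4 (sum=8), consumes 2 rolls
Frame 8 starts at roll index 11: rolls=7,2 (sum=9), consumes 2 rolls
Frame 9 starts at roll index 13: rolls=7,3 (sum=10), consumes 2 rolls
Frame 10 starts at roll index 15: 3 remaining rolls

Answer: 0 1 2 4 5 7 9 11 13 15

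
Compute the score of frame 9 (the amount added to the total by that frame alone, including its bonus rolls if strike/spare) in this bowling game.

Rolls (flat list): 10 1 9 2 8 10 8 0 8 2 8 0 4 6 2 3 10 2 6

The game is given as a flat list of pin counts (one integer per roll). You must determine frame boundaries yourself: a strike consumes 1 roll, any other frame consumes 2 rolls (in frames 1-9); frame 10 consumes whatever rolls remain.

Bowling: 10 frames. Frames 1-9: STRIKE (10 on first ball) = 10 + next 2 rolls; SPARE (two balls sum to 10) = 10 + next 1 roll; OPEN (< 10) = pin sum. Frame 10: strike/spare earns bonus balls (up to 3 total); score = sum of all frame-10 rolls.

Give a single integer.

Answer: 5

Derivation:
Frame 1: STRIKE. 10 + next two rolls (1+9) = 20. Cumulative: 20
Frame 2: SPARE (1+9=10). 10 + next roll (2) = 12. Cumulative: 32
Frame 3: SPARE (2+8=10). 10 + next roll (10) = 20. Cumulative: 52
Frame 4: STRIKE. 10 + next two rolls (8+0) = 18. Cumulative: 70
Frame 5: OPEN (8+0=8). Cumulative: 78
Frame 6: SPARE (8+2=10). 10 + next roll (8) = 18. Cumulative: 96
Frame 7: OPEN (8+0=8). Cumulative: 104
Frame 8: SPARE (4+6=10). 10 + next roll (2) = 12. Cumulative: 116
Frame 9: OPEN (2+3=5). Cumulative: 121
Frame 10: STRIKE. Sum of all frame-10 rolls (10+2+6) = 18. Cumulative: 139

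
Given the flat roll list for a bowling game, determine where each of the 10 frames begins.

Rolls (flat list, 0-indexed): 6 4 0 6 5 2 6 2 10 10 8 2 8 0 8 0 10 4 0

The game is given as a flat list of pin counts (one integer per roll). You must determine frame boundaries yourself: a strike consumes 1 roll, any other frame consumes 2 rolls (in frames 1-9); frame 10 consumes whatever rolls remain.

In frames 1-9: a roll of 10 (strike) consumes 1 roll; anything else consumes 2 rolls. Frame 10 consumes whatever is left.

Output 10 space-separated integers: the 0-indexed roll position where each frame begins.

Frame 1 starts at roll index 0: rolls=6,4 (sum=10), consumes 2 rolls
Frame 2 starts at roll index 2: rolls=0,6 (sum=6), consumes 2 rolls
Frame 3 starts at roll index 4: rolls=5,2 (sum=7), consumes 2 rolls
Frame 4 starts at roll index 6: rolls=6,2 (sum=8), consumes 2 rolls
Frame 5 starts at roll index 8: roll=10 (strike), consumes 1 roll
Frame 6 starts at roll index 9: roll=10 (strike), consumes 1 roll
Frame 7 starts at roll index 10: rolls=8,2 (sum=10), consumes 2 rolls
Frame 8 starts at roll index 12: rolls=8,0 (sum=8), consumes 2 rolls
Frame 9 starts at roll index 14: rolls=8,0 (sum=8), consumes 2 rolls
Frame 10 starts at roll index 16: 3 remaining rolls

Answer: 0 2 4 6 8 9 10 12 14 16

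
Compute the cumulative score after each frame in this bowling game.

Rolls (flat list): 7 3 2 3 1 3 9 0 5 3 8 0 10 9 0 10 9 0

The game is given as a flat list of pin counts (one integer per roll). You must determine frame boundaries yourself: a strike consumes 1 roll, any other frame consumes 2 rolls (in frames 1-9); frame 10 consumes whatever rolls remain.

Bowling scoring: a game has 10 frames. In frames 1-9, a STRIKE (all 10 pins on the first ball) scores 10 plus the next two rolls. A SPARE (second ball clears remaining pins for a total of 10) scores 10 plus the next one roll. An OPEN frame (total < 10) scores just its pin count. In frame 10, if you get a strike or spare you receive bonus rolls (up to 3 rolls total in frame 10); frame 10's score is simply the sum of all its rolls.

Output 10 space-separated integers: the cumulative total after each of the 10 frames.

Frame 1: SPARE (7+3=10). 10 + next roll (2) = 12. Cumulative: 12
Frame 2: OPEN (2+3=5). Cumulative: 17
Frame 3: OPEN (1+3=4). Cumulative: 21
Frame 4: OPEN (9+0=9). Cumulative: 30
Frame 5: OPEN (5+3=8). Cumulative: 38
Frame 6: OPEN (8+0=8). Cumulative: 46
Frame 7: STRIKE. 10 + next two rolls (9+0) = 19. Cumulative: 65
Frame 8: OPEN (9+0=9). Cumulative: 74
Frame 9: STRIKE. 10 + next two rolls (9+0) = 19. Cumulative: 93
Frame 10: OPEN. Sum of all frame-10 rolls (9+0) = 9. Cumulative: 102

Answer: 12 17 21 30 38 46 65 74 93 102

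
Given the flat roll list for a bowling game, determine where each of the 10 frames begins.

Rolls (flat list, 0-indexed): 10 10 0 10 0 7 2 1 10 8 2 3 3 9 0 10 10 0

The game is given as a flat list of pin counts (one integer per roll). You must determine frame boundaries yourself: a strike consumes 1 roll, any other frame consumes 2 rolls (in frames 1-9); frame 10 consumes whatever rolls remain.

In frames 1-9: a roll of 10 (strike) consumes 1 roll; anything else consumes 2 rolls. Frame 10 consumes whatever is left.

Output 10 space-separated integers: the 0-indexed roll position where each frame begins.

Answer: 0 1 2 4 6 8 9 11 13 15

Derivation:
Frame 1 starts at roll index 0: roll=10 (strike), consumes 1 roll
Frame 2 starts at roll index 1: roll=10 (strike), consumes 1 roll
Frame 3 starts at roll index 2: rolls=0,10 (sum=10), consumes 2 rolls
Frame 4 starts at roll index 4: rolls=0,7 (sum=7), consumes 2 rolls
Frame 5 starts at roll index 6: rolls=2,1 (sum=3), consumes 2 rolls
Frame 6 starts at roll index 8: roll=10 (strike), consumes 1 roll
Frame 7 starts at roll index 9: rolls=8,2 (sum=10), consumes 2 rolls
Frame 8 starts at roll index 11: rolls=3,3 (sum=6), consumes 2 rolls
Frame 9 starts at roll index 13: rolls=9,0 (sum=9), consumes 2 rolls
Frame 10 starts at roll index 15: 3 remaining rolls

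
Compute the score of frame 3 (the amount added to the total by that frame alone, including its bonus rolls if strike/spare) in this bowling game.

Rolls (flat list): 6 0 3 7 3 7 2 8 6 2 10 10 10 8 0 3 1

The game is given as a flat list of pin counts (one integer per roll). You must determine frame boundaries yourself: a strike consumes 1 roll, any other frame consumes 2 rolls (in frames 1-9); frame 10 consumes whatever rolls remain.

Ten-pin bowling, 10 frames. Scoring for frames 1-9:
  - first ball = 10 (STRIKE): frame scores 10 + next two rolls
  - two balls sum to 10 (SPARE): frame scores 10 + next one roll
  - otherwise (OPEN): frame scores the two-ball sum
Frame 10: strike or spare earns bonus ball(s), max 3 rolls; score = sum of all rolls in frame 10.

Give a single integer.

Answer: 12

Derivation:
Frame 1: OPEN (6+0=6). Cumulative: 6
Frame 2: SPARE (3+7=10). 10 + next roll (3) = 13. Cumulative: 19
Frame 3: SPARE (3+7=10). 10 + next roll (2) = 12. Cumulative: 31
Frame 4: SPARE (2+8=10). 10 + next roll (6) = 16. Cumulative: 47
Frame 5: OPEN (6+2=8). Cumulative: 55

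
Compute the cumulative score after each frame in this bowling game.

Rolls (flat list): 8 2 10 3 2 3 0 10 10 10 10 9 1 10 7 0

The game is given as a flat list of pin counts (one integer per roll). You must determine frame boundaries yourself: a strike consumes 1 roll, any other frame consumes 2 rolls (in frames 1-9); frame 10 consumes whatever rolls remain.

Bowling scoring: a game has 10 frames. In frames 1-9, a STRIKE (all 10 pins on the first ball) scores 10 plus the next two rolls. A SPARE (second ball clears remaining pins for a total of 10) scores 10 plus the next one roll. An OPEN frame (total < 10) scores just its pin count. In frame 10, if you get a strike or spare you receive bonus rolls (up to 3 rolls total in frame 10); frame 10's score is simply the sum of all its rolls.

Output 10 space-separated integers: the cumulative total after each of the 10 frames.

Frame 1: SPARE (8+2=10). 10 + next roll (10) = 20. Cumulative: 20
Frame 2: STRIKE. 10 + next two rolls (3+2) = 15. Cumulative: 35
Frame 3: OPEN (3+2=5). Cumulative: 40
Frame 4: OPEN (3+0=3). Cumulative: 43
Frame 5: STRIKE. 10 + next two rolls (10+10) = 30. Cumulative: 73
Frame 6: STRIKE. 10 + next two rolls (10+10) = 30. Cumulative: 103
Frame 7: STRIKE. 10 + next two rolls (10+9) = 29. Cumulative: 132
Frame 8: STRIKE. 10 + next two rolls (9+1) = 20. Cumulative: 152
Frame 9: SPARE (9+1=10). 10 + next roll (10) = 20. Cumulative: 172
Frame 10: STRIKE. Sum of all frame-10 rolls (10+7+0) = 17. Cumulative: 189

Answer: 20 35 40 43 73 103 132 152 172 189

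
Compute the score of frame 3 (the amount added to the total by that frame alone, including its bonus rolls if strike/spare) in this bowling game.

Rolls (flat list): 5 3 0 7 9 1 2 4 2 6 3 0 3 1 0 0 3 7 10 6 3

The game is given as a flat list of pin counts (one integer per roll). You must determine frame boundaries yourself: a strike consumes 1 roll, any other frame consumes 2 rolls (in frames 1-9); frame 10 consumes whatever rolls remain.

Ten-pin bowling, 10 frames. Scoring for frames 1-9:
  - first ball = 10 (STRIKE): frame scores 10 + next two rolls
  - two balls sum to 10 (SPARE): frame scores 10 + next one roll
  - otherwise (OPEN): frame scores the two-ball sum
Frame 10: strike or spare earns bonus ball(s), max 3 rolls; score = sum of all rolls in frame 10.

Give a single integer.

Answer: 12

Derivation:
Frame 1: OPEN (5+3=8). Cumulative: 8
Frame 2: OPEN (0+7=7). Cumulative: 15
Frame 3: SPARE (9+1=10). 10 + next roll (2) = 12. Cumulative: 27
Frame 4: OPEN (2+4=6). Cumulative: 33
Frame 5: OPEN (2+6=8). Cumulative: 41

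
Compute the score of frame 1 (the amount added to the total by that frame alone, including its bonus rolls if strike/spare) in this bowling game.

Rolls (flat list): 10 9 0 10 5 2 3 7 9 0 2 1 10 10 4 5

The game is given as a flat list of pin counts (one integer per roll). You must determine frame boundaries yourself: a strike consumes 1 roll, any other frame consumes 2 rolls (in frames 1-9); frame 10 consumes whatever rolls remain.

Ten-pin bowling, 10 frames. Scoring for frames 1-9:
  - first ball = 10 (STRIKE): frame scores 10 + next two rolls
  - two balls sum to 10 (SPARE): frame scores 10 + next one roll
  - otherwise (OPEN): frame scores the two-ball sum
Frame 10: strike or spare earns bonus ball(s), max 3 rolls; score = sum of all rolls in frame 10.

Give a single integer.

Answer: 19

Derivation:
Frame 1: STRIKE. 10 + next two rolls (9+0) = 19. Cumulative: 19
Frame 2: OPEN (9+0=9). Cumulative: 28
Frame 3: STRIKE. 10 + next two rolls (5+2) = 17. Cumulative: 45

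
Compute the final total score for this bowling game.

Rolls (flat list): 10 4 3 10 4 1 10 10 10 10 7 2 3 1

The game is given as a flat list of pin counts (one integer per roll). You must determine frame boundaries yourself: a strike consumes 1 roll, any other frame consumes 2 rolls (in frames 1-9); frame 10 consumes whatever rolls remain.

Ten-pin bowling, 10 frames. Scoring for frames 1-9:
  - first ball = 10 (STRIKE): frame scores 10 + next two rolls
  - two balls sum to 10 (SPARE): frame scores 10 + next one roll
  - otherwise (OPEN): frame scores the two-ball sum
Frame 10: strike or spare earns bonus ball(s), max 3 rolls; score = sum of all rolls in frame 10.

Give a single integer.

Answer: 163

Derivation:
Frame 1: STRIKE. 10 + next two rolls (4+3) = 17. Cumulative: 17
Frame 2: OPEN (4+3=7). Cumulative: 24
Frame 3: STRIKE. 10 + next two rolls (4+1) = 15. Cumulative: 39
Frame 4: OPEN (4+1=5). Cumulative: 44
Frame 5: STRIKE. 10 + next two rolls (10+10) = 30. Cumulative: 74
Frame 6: STRIKE. 10 + next two rolls (10+10) = 30. Cumulative: 104
Frame 7: STRIKE. 10 + next two rolls (10+7) = 27. Cumulative: 131
Frame 8: STRIKE. 10 + next two rolls (7+2) = 19. Cumulative: 150
Frame 9: OPEN (7+2=9). Cumulative: 159
Frame 10: OPEN. Sum of all frame-10 rolls (3+1) = 4. Cumulative: 163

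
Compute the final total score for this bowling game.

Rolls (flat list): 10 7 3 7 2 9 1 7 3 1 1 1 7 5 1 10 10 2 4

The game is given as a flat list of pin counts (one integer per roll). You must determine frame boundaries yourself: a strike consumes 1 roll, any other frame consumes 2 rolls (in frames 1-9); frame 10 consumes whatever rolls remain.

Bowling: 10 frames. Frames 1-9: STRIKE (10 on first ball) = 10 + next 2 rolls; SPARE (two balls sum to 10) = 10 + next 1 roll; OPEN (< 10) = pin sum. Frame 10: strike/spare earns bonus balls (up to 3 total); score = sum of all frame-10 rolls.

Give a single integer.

Answer: 128

Derivation:
Frame 1: STRIKE. 10 + next two rolls (7+3) = 20. Cumulative: 20
Frame 2: SPARE (7+3=10). 10 + next roll (7) = 17. Cumulative: 37
Frame 3: OPEN (7+2=9). Cumulative: 46
Frame 4: SPARE (9+1=10). 10 + next roll (7) = 17. Cumulative: 63
Frame 5: SPARE (7+3=10). 10 + next roll (1) = 11. Cumulative: 74
Frame 6: OPEN (1+1=2). Cumulative: 76
Frame 7: OPEN (1+7=8). Cumulative: 84
Frame 8: OPEN (5+1=6). Cumulative: 90
Frame 9: STRIKE. 10 + next two rolls (10+2) = 22. Cumulative: 112
Frame 10: STRIKE. Sum of all frame-10 rolls (10+2+4) = 16. Cumulative: 128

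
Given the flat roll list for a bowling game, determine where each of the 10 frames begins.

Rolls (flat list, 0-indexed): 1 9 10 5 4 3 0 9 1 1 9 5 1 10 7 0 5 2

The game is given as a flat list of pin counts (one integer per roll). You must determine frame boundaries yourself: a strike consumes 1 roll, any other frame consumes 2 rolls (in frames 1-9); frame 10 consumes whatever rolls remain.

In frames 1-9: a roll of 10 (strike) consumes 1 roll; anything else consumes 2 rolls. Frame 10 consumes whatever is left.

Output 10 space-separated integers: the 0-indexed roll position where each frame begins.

Answer: 0 2 3 5 7 9 11 13 14 16

Derivation:
Frame 1 starts at roll index 0: rolls=1,9 (sum=10), consumes 2 rolls
Frame 2 starts at roll index 2: roll=10 (strike), consumes 1 roll
Frame 3 starts at roll index 3: rolls=5,4 (sum=9), consumes 2 rolls
Frame 4 starts at roll index 5: rolls=3,0 (sum=3), consumes 2 rolls
Frame 5 starts at roll index 7: rolls=9,1 (sum=10), consumes 2 rolls
Frame 6 starts at roll index 9: rolls=1,9 (sum=10), consumes 2 rolls
Frame 7 starts at roll index 11: rolls=5,1 (sum=6), consumes 2 rolls
Frame 8 starts at roll index 13: roll=10 (strike), consumes 1 roll
Frame 9 starts at roll index 14: rolls=7,0 (sum=7), consumes 2 rolls
Frame 10 starts at roll index 16: 2 remaining rolls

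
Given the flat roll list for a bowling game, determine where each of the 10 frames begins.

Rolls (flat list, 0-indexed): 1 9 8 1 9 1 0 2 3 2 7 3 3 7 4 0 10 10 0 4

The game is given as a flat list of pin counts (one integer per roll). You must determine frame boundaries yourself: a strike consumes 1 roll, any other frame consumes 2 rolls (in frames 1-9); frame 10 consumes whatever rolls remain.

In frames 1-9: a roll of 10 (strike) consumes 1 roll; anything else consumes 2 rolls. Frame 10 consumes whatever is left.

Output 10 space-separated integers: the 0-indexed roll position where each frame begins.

Frame 1 starts at roll index 0: rolls=1,9 (sum=10), consumes 2 rolls
Frame 2 starts at roll index 2: rolls=8,1 (sum=9), consumes 2 rolls
Frame 3 starts at roll index 4: rolls=9,1 (sum=10), consumes 2 rolls
Frame 4 starts at roll index 6: rolls=0,2 (sum=2), consumes 2 rolls
Frame 5 starts at roll index 8: rolls=3,2 (sum=5), consumes 2 rolls
Frame 6 starts at roll index 10: rolls=7,3 (sum=10), consumes 2 rolls
Frame 7 starts at roll index 12: rolls=3,7 (sum=10), consumes 2 rolls
Frame 8 starts at roll index 14: rolls=4,0 (sum=4), consumes 2 rolls
Frame 9 starts at roll index 16: roll=10 (strike), consumes 1 roll
Frame 10 starts at roll index 17: 3 remaining rolls

Answer: 0 2 4 6 8 10 12 14 16 17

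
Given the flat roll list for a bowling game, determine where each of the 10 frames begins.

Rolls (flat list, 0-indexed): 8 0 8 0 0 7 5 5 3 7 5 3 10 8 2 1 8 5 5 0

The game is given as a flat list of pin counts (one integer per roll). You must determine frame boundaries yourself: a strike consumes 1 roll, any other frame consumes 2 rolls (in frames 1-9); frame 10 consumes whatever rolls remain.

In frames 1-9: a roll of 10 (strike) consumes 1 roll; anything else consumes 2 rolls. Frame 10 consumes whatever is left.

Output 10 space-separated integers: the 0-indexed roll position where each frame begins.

Frame 1 starts at roll index 0: rolls=8,0 (sum=8), consumes 2 rolls
Frame 2 starts at roll index 2: rolls=8,0 (sum=8), consumes 2 rolls
Frame 3 starts at roll index 4: rolls=0,7 (sum=7), consumes 2 rolls
Frame 4 starts at roll index 6: rolls=5,5 (sum=10), consumes 2 rolls
Frame 5 starts at roll index 8: rolls=3,7 (sum=10), consumes 2 rolls
Frame 6 starts at roll index 10: rolls=5,3 (sum=8), consumes 2 rolls
Frame 7 starts at roll index 12: roll=10 (strike), consumes 1 roll
Frame 8 starts at roll index 13: rolls=8,2 (sum=10), consumes 2 rolls
Frame 9 starts at roll index 15: rolls=1,8 (sum=9), consumes 2 rolls
Frame 10 starts at roll index 17: 3 remaining rolls

Answer: 0 2 4 6 8 10 12 13 15 17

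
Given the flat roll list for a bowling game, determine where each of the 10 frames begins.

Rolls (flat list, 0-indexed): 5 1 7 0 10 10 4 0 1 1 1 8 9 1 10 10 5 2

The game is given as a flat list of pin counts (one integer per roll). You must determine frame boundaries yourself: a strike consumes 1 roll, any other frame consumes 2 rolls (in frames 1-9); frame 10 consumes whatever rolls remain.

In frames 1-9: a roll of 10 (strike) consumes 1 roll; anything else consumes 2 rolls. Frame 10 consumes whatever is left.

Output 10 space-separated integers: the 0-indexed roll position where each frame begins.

Answer: 0 2 4 5 6 8 10 12 14 15

Derivation:
Frame 1 starts at roll index 0: rolls=5,1 (sum=6), consumes 2 rolls
Frame 2 starts at roll index 2: rolls=7,0 (sum=7), consumes 2 rolls
Frame 3 starts at roll index 4: roll=10 (strike), consumes 1 roll
Frame 4 starts at roll index 5: roll=10 (strike), consumes 1 roll
Frame 5 starts at roll index 6: rolls=4,0 (sum=4), consumes 2 rolls
Frame 6 starts at roll index 8: rolls=1,1 (sum=2), consumes 2 rolls
Frame 7 starts at roll index 10: rolls=1,8 (sum=9), consumes 2 rolls
Frame 8 starts at roll index 12: rolls=9,1 (sum=10), consumes 2 rolls
Frame 9 starts at roll index 14: roll=10 (strike), consumes 1 roll
Frame 10 starts at roll index 15: 3 remaining rolls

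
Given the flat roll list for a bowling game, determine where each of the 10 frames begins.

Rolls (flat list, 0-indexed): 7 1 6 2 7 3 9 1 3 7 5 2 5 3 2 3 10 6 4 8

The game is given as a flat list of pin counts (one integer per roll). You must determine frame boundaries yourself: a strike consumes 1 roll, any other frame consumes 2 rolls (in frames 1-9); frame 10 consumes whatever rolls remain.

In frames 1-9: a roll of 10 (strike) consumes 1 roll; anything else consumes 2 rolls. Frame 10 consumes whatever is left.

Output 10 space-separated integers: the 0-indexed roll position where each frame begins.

Frame 1 starts at roll index 0: rolls=7,1 (sum=8), consumes 2 rolls
Frame 2 starts at roll index 2: rolls=6,2 (sum=8), consumes 2 rolls
Frame 3 starts at roll index 4: rolls=7,3 (sum=10), consumes 2 rolls
Frame 4 starts at roll index 6: rolls=9,1 (sum=10), consumes 2 rolls
Frame 5 starts at roll index 8: rolls=3,7 (sum=10), consumes 2 rolls
Frame 6 starts at roll index 10: rolls=5,2 (sum=7), consumes 2 rolls
Frame 7 starts at roll index 12: rolls=5,3 (sum=8), consumes 2 rolls
Frame 8 starts at roll index 14: rolls=2,3 (sum=5), consumes 2 rolls
Frame 9 starts at roll index 16: roll=10 (strike), consumes 1 roll
Frame 10 starts at roll index 17: 3 remaining rolls

Answer: 0 2 4 6 8 10 12 14 16 17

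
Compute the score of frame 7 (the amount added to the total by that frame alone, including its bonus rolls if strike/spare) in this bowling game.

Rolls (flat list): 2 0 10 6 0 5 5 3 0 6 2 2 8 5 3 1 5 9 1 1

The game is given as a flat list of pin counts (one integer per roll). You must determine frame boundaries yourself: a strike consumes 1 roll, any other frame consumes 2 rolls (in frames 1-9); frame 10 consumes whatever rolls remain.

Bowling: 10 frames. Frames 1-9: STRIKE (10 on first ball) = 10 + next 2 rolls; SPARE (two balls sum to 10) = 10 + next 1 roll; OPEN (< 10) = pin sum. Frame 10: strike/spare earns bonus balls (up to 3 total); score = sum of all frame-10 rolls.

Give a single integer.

Answer: 15

Derivation:
Frame 1: OPEN (2+0=2). Cumulative: 2
Frame 2: STRIKE. 10 + next two rolls (6+0) = 16. Cumulative: 18
Frame 3: OPEN (6+0=6). Cumulative: 24
Frame 4: SPARE (5+5=10). 10 + next roll (3) = 13. Cumulative: 37
Frame 5: OPEN (3+0=3). Cumulative: 40
Frame 6: OPEN (6+2=8). Cumulative: 48
Frame 7: SPARE (2+8=10). 10 + next roll (5) = 15. Cumulative: 63
Frame 8: OPEN (5+3=8). Cumulative: 71
Frame 9: OPEN (1+5=6). Cumulative: 77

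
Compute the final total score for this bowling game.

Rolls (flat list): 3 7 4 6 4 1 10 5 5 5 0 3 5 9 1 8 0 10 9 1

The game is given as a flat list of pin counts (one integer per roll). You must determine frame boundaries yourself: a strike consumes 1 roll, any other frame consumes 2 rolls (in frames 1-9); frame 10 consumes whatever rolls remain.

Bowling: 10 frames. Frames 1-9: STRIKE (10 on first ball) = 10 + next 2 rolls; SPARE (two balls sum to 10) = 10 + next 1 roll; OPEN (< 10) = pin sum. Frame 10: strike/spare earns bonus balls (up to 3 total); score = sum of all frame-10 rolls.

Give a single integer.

Frame 1: SPARE (3+7=10). 10 + next roll (4) = 14. Cumulative: 14
Frame 2: SPARE (4+6=10). 10 + next roll (4) = 14. Cumulative: 28
Frame 3: OPEN (4+1=5). Cumulative: 33
Frame 4: STRIKE. 10 + next two rolls (5+5) = 20. Cumulative: 53
Frame 5: SPARE (5+5=10). 10 + next roll (5) = 15. Cumulative: 68
Frame 6: OPEN (5+0=5). Cumulative: 73
Frame 7: OPEN (3+5=8). Cumulative: 81
Frame 8: SPARE (9+1=10). 10 + next roll (8) = 18. Cumulative: 99
Frame 9: OPEN (8+0=8). Cumulative: 107
Frame 10: STRIKE. Sum of all frame-10 rolls (10+9+1) = 20. Cumulative: 127

Answer: 127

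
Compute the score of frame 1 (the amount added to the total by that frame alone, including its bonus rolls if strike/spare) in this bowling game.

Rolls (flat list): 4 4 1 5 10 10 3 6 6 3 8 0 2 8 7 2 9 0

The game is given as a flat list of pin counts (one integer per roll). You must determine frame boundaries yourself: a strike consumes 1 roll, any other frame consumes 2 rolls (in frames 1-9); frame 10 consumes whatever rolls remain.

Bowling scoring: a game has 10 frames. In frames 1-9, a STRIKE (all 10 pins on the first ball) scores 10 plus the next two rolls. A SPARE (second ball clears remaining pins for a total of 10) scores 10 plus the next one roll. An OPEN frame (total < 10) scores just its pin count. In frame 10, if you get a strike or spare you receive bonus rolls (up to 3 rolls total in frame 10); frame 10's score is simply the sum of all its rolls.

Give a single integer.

Answer: 8

Derivation:
Frame 1: OPEN (4+4=8). Cumulative: 8
Frame 2: OPEN (1+5=6). Cumulative: 14
Frame 3: STRIKE. 10 + next two rolls (10+3) = 23. Cumulative: 37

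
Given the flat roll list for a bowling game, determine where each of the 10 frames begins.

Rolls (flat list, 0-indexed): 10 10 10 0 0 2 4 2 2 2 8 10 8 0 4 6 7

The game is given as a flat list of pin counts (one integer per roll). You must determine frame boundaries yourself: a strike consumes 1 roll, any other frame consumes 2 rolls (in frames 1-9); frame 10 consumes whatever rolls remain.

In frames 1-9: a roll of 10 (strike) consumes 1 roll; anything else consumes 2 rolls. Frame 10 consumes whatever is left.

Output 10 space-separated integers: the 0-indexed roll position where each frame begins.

Answer: 0 1 2 3 5 7 9 11 12 14

Derivation:
Frame 1 starts at roll index 0: roll=10 (strike), consumes 1 roll
Frame 2 starts at roll index 1: roll=10 (strike), consumes 1 roll
Frame 3 starts at roll index 2: roll=10 (strike), consumes 1 roll
Frame 4 starts at roll index 3: rolls=0,0 (sum=0), consumes 2 rolls
Frame 5 starts at roll index 5: rolls=2,4 (sum=6), consumes 2 rolls
Frame 6 starts at roll index 7: rolls=2,2 (sum=4), consumes 2 rolls
Frame 7 starts at roll index 9: rolls=2,8 (sum=10), consumes 2 rolls
Frame 8 starts at roll index 11: roll=10 (strike), consumes 1 roll
Frame 9 starts at roll index 12: rolls=8,0 (sum=8), consumes 2 rolls
Frame 10 starts at roll index 14: 3 remaining rolls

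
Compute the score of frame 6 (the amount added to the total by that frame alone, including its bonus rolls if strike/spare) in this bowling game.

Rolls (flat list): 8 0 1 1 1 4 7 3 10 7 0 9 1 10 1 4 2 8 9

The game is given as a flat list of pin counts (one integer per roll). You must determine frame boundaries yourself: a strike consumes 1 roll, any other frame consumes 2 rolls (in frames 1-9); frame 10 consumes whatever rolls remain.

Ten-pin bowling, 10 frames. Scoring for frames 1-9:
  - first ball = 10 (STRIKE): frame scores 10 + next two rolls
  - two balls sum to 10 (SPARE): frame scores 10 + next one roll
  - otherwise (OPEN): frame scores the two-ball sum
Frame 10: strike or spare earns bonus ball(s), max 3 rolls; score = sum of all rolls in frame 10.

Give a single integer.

Frame 1: OPEN (8+0=8). Cumulative: 8
Frame 2: OPEN (1+1=2). Cumulative: 10
Frame 3: OPEN (1+4=5). Cumulative: 15
Frame 4: SPARE (7+3=10). 10 + next roll (10) = 20. Cumulative: 35
Frame 5: STRIKE. 10 + next two rolls (7+0) = 17. Cumulative: 52
Frame 6: OPEN (7+0=7). Cumulative: 59
Frame 7: SPARE (9+1=10). 10 + next roll (10) = 20. Cumulative: 79
Frame 8: STRIKE. 10 + next two rolls (1+4) = 15. Cumulative: 94

Answer: 7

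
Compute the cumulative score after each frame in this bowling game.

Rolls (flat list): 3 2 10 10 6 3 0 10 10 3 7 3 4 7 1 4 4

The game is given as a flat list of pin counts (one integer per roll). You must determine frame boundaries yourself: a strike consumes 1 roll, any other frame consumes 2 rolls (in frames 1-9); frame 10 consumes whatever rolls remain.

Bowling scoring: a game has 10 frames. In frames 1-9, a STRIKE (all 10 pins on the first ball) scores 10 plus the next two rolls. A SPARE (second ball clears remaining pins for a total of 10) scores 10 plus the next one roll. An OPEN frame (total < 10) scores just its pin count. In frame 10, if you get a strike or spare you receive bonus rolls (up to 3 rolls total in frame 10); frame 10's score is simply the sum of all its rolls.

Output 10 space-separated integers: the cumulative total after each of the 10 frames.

Answer: 5 31 50 59 79 99 112 119 127 135

Derivation:
Frame 1: OPEN (3+2=5). Cumulative: 5
Frame 2: STRIKE. 10 + next two rolls (10+6) = 26. Cumulative: 31
Frame 3: STRIKE. 10 + next two rolls (6+3) = 19. Cumulative: 50
Frame 4: OPEN (6+3=9). Cumulative: 59
Frame 5: SPARE (0+10=10). 10 + next roll (10) = 20. Cumulative: 79
Frame 6: STRIKE. 10 + next two rolls (3+7) = 20. Cumulative: 99
Frame 7: SPARE (3+7=10). 10 + next roll (3) = 13. Cumulative: 112
Frame 8: OPEN (3+4=7). Cumulative: 119
Frame 9: OPEN (7+1=8). Cumulative: 127
Frame 10: OPEN. Sum of all frame-10 rolls (4+4) = 8. Cumulative: 135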